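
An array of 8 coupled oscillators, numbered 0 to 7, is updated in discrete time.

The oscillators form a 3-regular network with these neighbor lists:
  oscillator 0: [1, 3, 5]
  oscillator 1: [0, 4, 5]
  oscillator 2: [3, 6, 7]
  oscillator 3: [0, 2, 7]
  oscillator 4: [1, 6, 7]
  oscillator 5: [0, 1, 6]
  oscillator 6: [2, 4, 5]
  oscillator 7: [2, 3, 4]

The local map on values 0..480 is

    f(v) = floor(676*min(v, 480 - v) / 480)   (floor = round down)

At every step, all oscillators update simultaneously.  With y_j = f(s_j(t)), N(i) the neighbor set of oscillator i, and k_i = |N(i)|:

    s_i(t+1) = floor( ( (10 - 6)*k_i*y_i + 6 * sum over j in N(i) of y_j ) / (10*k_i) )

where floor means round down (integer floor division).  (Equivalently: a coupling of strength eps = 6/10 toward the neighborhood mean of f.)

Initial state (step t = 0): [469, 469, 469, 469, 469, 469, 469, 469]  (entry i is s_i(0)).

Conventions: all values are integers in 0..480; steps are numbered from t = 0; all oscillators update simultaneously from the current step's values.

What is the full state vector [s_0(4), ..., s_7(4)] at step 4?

Simulating step by step:
t=0: [469, 469, 469, 469, 469, 469, 469, 469]
t=1: [15, 15, 15, 15, 15, 15, 15, 15]
t=2: [21, 21, 21, 21, 21, 21, 21, 21]
t=3: [29, 29, 29, 29, 29, 29, 29, 29]
t=4: [40, 40, 40, 40, 40, 40, 40, 40]

Answer: [40, 40, 40, 40, 40, 40, 40, 40]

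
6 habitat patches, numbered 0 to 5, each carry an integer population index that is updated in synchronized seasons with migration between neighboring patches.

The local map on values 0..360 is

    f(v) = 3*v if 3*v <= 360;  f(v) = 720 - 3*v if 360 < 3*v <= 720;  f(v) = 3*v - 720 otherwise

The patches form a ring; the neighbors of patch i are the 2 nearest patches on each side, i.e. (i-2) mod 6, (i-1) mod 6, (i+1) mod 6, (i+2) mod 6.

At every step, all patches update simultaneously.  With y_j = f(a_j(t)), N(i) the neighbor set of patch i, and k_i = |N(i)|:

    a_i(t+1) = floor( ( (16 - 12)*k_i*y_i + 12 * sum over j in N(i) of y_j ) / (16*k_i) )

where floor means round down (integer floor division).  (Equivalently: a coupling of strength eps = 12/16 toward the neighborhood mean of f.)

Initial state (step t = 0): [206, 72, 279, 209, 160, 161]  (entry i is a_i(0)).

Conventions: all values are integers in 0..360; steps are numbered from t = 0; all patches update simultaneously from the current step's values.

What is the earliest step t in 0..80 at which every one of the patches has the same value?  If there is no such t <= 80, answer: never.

Answer: 14
Key observation: Synchronization is absorbing here: once all patches are equal they stay equal, and step 14 is the first all-equal step.

Derivation:
t=0: [206, 72, 279, 209, 160, 161]  (not all equal)
t=1: [177, 156, 151, 175, 162, 181]  (not all equal)
t=2: [221, 218, 229, 223, 213, 207]  (not all equal)
t=3: [66, 61, 56, 65, 65, 72]  (not all equal)
t=4: [192, 191, 186, 191, 194, 198]  (not all equal)
t=5: [143, 145, 148, 144, 143, 139]  (not all equal)
t=6: [289, 288, 285, 288, 289, 292]  (not all equal)
t=7: [145, 145, 142, 145, 145, 148]  (not all equal)
t=8: [285, 285, 287, 285, 285, 282]  (not all equal)
t=9: [134, 134, 136, 134, 134, 132]  (not all equal)
t=10: [318, 318, 316, 318, 318, 319]  (not all equal)
t=11: [233, 233, 232, 233, 233, 234]  (not all equal)
t=12: [21, 21, 21, 21, 21, 20]  (not all equal)
t=13: [62, 62, 63, 62, 62, 62]  (not all equal)
t=14: [186, 186, 186, 186, 186, 186]  (all equal)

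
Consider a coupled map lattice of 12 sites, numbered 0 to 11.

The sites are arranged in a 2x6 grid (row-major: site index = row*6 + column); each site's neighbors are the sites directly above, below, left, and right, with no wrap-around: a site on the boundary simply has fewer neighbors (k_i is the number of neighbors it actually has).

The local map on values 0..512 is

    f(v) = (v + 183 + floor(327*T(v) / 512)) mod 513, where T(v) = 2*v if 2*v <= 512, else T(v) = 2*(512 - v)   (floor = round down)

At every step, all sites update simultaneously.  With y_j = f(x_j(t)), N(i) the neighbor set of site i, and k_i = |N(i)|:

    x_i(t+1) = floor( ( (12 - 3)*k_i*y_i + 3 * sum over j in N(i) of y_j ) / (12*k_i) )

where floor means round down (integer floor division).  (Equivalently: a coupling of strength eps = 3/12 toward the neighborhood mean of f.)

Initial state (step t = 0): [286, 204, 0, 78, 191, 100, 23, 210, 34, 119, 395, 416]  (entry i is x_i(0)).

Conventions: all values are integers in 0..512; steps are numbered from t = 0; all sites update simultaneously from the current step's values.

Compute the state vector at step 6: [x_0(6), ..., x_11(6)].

Simulating step by step:
t=0: [286, 204, 0, 78, 191, 100, 23, 210, 34, 119, 395, 416]
t=1: [229, 148, 200, 331, 160, 346, 225, 163, 260, 410, 224, 234]
t=2: [166, 35, 134, 204, 78, 200, 165, 67, 219, 212, 172, 202]
t=3: [74, 269, 413, 183, 296, 155, 81, 290, 207, 144, 99, 120]
t=4: [340, 253, 196, 144, 223, 103, 349, 245, 185, 435, 406, 395]
t=5: [230, 232, 157, 423, 227, 361, 227, 217, 113, 219, 207, 239]
t=6: [192, 180, 90, 186, 187, 217, 184, 191, 359, 191, 153, 206]

Answer: [192, 180, 90, 186, 187, 217, 184, 191, 359, 191, 153, 206]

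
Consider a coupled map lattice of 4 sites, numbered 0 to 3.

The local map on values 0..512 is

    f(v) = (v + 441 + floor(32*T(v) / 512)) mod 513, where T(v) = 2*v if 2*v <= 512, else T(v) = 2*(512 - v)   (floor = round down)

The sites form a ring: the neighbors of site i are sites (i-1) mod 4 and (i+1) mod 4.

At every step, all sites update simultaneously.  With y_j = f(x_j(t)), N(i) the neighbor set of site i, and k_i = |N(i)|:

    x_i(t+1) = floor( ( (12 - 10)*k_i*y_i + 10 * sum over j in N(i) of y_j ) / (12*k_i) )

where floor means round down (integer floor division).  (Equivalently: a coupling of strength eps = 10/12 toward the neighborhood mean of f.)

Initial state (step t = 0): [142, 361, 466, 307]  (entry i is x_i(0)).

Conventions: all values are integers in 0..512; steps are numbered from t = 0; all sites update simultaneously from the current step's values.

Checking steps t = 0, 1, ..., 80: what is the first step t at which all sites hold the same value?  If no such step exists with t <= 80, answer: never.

Simulating step by step:
t=0: [142, 361, 466, 307]  (not all equal)
t=1: [250, 253, 302, 245]  (not all equal)
t=2: [207, 229, 215, 227]  (not all equal)
t=3: [180, 167, 181, 167]  (not all equal)
t=4: [117, 127, 117, 127]  (not all equal)
t=5: [68, 60, 68, 60]  (not all equal)
t=6: [424, 88, 424, 88]  (not all equal)
t=7: [83, 307, 83, 307]  (not all equal)
t=8: [220, 60, 220, 60]  (not all equal)
t=9: [452, 230, 452, 230]  (not all equal)
t=10: [219, 353, 219, 353]  (not all equal)
t=11: [279, 195, 279, 195]  (not all equal)
t=12: [161, 221, 161, 221]  (not all equal)
t=13: [164, 120, 164, 120]  (not all equal)
t=14: [71, 103, 71, 103]  (not all equal)
t=15: [37, 13, 37, 13]  (not all equal)
t=16: [459, 477, 459, 477]  (not all equal)
t=17: [406, 395, 406, 395]  (not all equal)
t=18: [338, 345, 338, 345]  (not all equal)
t=19: [292, 288, 292, 288]  (not all equal)
t=20: [244, 246, 244, 246]  (not all equal)
t=21: [203, 202, 203, 202]  (not all equal)
t=22: [155, 155, 155, 155]  (all equal)

Answer: 22
Key observation: Synchronization is absorbing here: once all sites are equal they stay equal, and step 22 is the first all-equal step.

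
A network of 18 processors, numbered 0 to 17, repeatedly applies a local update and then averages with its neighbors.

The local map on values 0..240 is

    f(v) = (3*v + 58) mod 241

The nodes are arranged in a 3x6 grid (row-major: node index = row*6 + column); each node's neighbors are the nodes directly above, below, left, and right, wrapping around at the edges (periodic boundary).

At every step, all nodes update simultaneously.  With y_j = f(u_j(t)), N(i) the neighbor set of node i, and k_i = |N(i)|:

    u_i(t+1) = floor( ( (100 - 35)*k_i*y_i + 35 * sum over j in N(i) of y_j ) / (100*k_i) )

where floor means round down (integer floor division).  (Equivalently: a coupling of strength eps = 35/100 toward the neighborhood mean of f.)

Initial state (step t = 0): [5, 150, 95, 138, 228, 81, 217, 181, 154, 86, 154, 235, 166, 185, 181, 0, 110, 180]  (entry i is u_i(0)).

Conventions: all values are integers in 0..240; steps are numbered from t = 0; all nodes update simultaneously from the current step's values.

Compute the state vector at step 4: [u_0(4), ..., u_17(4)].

Simulating step by step:
t=0: [5, 150, 95, 138, 228, 81, 217, 181, 154, 86, 154, 235, 166, 185, 181, 0, 110, 180]
t=1: [81, 54, 102, 172, 54, 60, 174, 114, 61, 80, 49, 64, 95, 114, 106, 87, 115, 103]
t=2: [96, 186, 119, 101, 203, 191, 92, 145, 41, 69, 172, 64, 105, 157, 119, 89, 160, 126]
t=3: [112, 116, 166, 118, 156, 140, 82, 46, 151, 57, 83, 52, 124, 70, 155, 87, 85, 157]
t=4: [156, 146, 83, 148, 76, 194, 106, 152, 66, 178, 91, 175, 148, 69, 44, 95, 67, 92]

Answer: [156, 146, 83, 148, 76, 194, 106, 152, 66, 178, 91, 175, 148, 69, 44, 95, 67, 92]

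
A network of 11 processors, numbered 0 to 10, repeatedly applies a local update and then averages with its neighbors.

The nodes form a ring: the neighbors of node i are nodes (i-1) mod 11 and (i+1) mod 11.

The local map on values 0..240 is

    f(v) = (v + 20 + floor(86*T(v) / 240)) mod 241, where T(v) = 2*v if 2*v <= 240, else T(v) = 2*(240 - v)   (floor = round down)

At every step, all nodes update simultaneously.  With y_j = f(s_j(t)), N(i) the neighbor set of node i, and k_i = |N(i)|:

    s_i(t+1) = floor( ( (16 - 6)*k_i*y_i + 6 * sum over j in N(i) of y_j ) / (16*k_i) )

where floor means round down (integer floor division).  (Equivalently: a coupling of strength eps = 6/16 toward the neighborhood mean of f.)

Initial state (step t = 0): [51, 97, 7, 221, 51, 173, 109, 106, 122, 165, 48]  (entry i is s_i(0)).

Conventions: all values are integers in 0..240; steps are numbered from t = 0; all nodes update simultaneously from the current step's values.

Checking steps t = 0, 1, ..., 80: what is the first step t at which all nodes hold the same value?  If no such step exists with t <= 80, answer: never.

Answer: never
Key observation: The state at step 22 reappears at step 26 — the system is in a cycle of period 4 from step 22 on.  No step 0..26 is synchronized, and the cycle repeats forever, so no step up to 80 (or ever) has all nodes equal.

Derivation:
t=0: [51, 97, 7, 221, 51, 173, 109, 106, 122, 165, 48]  (not all equal)
t=1: [120, 142, 57, 34, 69, 58, 167, 206, 223, 210, 128]  (not all equal)
t=2: [227, 209, 131, 96, 123, 145, 173, 53, 12, 51, 186]  (not all equal)
t=3: [11, 52, 179, 200, 219, 188, 64, 76, 65, 74, 24]  (not all equal)
t=4: [55, 75, 22, 7, 10, 29, 109, 142, 137, 127, 72]  (not all equal)
t=5: [125, 124, 69, 37, 42, 88, 185, 226, 229, 211, 153]  (not all equal)
t=6: [228, 210, 144, 95, 105, 124, 36, 12, 14, 53, 191]  (not all equal)
t=7: [12, 52, 181, 195, 201, 194, 100, 48, 55, 77, 26]  (not all equal)
t=8: [57, 76, 22, 5, 6, 40, 139, 120, 118, 128, 76]  (not all equal)
t=9: [129, 126, 69, 33, 40, 103, 203, 226, 223, 212, 158]  (not all equal)
t=10: [229, 210, 143, 89, 106, 140, 44, 13, 13, 53, 192]  (not all equal)
t=11: [12, 52, 179, 188, 201, 199, 110, 51, 54, 77, 26]  (not all equal)
t=12: [57, 75, 21, 4, 6, 44, 151, 126, 118, 128, 76]  (not all equal)
t=13: [129, 124, 67, 32, 41, 108, 206, 227, 224, 212, 158]  (not all equal)
t=14: [229, 209, 140, 88, 108, 146, 46, 13, 13, 53, 192]  (not all equal)
t=15: [12, 52, 178, 188, 203, 202, 112, 52, 54, 77, 26]  (not all equal)
t=16: [57, 75, 21, 4, 7, 46, 154, 128, 118, 128, 76]  (not all equal)
t=17: [129, 124, 67, 32, 43, 111, 208, 228, 224, 212, 158]  (not all equal)
t=18: [229, 209, 140, 89, 111, 150, 47, 13, 13, 53, 192]  (not all equal)
t=19: [12, 52, 178, 190, 207, 204, 114, 52, 54, 77, 26]  (not all equal)
t=20: [57, 75, 21, 4, 7, 47, 156, 129, 118, 128, 76]  (not all equal)
t=21: [129, 124, 67, 32, 43, 112, 209, 228, 224, 212, 158]  (not all equal)
t=22: [229, 209, 140, 89, 111, 151, 48, 13, 13, 53, 192]  (not all equal)
t=23: [12, 52, 178, 190, 207, 204, 115, 53, 54, 77, 26]  (not all equal)
t=24: [57, 75, 21, 4, 7, 47, 157, 130, 119, 128, 76]  (not all equal)
t=25: [129, 124, 67, 32, 43, 112, 209, 228, 225, 212, 158]  (not all equal)
t=26: [229, 209, 140, 89, 111, 151, 48, 13, 13, 53, 192]  (not all equal)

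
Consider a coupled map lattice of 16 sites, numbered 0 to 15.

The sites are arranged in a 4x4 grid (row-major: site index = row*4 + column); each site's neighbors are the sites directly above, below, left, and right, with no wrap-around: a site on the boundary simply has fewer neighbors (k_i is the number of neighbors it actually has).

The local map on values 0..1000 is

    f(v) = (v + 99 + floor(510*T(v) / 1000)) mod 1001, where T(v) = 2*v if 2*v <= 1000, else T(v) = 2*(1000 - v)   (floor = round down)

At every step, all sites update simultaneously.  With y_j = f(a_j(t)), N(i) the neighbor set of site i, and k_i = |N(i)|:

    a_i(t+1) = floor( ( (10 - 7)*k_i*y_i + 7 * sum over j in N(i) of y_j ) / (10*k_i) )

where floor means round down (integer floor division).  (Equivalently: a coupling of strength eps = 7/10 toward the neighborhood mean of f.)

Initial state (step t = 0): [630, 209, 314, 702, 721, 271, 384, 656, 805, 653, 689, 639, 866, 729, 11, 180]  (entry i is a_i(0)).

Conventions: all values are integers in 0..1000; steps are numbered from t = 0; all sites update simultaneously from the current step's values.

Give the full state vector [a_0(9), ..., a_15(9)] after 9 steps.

Answer: [335, 309, 315, 306, 446, 149, 419, 444, 459, 309, 455, 446, 553, 244, 253, 276]

Derivation:
t=0: [630, 209, 314, 702, 721, 271, 384, 656, 805, 653, 689, 639, 866, 729, 11, 180]
t=1: [249, 502, 569, 323, 229, 474, 539, 283, 101, 198, 241, 187, 101, 106, 192, 217]
t=2: [414, 209, 256, 496, 392, 239, 279, 512, 408, 369, 449, 560, 306, 394, 480, 497]
t=3: [774, 653, 483, 282, 836, 684, 427, 234, 848, 673, 295, 81, 851, 648, 253, 90]
t=4: [102, 96, 426, 425, 101, 253, 540, 612, 101, 206, 547, 439, 102, 221, 434, 389]
t=5: [299, 524, 604, 659, 375, 395, 343, 509, 352, 428, 483, 551, 388, 582, 650, 951]
t=6: [547, 429, 265, 105, 818, 744, 443, 265, 873, 618, 365, 96, 585, 486, 96, 103]
t=7: [405, 486, 719, 537, 102, 409, 684, 562, 102, 227, 545, 502, 94, 141, 372, 296]
t=8: [409, 477, 98, 105, 592, 460, 248, 106, 359, 468, 315, 244, 327, 510, 531, 543]
t=9: [335, 309, 315, 306, 446, 149, 419, 444, 459, 309, 455, 446, 553, 244, 253, 276]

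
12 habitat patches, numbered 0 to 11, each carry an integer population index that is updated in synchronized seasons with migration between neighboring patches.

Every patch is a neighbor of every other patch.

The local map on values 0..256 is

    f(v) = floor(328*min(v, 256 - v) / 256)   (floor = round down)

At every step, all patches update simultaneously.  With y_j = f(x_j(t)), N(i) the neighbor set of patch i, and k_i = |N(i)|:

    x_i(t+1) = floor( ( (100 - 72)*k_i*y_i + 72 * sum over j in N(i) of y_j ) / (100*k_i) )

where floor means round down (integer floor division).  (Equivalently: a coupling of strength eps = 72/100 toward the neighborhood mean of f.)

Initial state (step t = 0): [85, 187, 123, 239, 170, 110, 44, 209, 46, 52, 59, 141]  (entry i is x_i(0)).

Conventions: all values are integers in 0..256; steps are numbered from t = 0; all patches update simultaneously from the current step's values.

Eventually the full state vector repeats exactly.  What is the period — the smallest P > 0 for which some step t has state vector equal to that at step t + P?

Simulating step by step:
t=0: [85, 187, 123, 239, 170, 110, 44, 209, 46, 52, 59, 141]
t=1: [94, 89, 104, 75, 94, 101, 83, 83, 83, 85, 87, 102]
t=2: [116, 114, 118, 110, 116, 117, 113, 113, 113, 113, 114, 118]
t=3: [146, 146, 147, 144, 146, 146, 145, 145, 145, 145, 146, 147]
t=4: [140, 140, 140, 141, 140, 140, 141, 141, 141, 141, 140, 140]
t=5: [147, 147, 147, 147, 147, 147, 147, 147, 147, 147, 147, 147]
t=6: [139, 139, 139, 139, 139, 139, 139, 139, 139, 139, 139, 139]
t=7: [149, 149, 149, 149, 149, 149, 149, 149, 149, 149, 149, 149]
t=8: [137, 137, 137, 137, 137, 137, 137, 137, 137, 137, 137, 137]
t=9: [152, 152, 152, 152, 152, 152, 152, 152, 152, 152, 152, 152]
t=10: [133, 133, 133, 133, 133, 133, 133, 133, 133, 133, 133, 133]
t=11: [157, 157, 157, 157, 157, 157, 157, 157, 157, 157, 157, 157]
t=12: [126, 126, 126, 126, 126, 126, 126, 126, 126, 126, 126, 126]
t=13: [161, 161, 161, 161, 161, 161, 161, 161, 161, 161, 161, 161]
t=14: [121, 121, 121, 121, 121, 121, 121, 121, 121, 121, 121, 121]
t=15: [155, 155, 155, 155, 155, 155, 155, 155, 155, 155, 155, 155]
t=16: [129, 129, 129, 129, 129, 129, 129, 129, 129, 129, 129, 129]
t=17: [162, 162, 162, 162, 162, 162, 162, 162, 162, 162, 162, 162]
t=18: [120, 120, 120, 120, 120, 120, 120, 120, 120, 120, 120, 120]
t=19: [153, 153, 153, 153, 153, 153, 153, 153, 153, 153, 153, 153]
t=20: [131, 131, 131, 131, 131, 131, 131, 131, 131, 131, 131, 131]
t=21: [160, 160, 160, 160, 160, 160, 160, 160, 160, 160, 160, 160]
t=22: [123, 123, 123, 123, 123, 123, 123, 123, 123, 123, 123, 123]
t=23: [157, 157, 157, 157, 157, 157, 157, 157, 157, 157, 157, 157]

Answer: 12
Key observation: The state at step 11, [157, 157, 157, 157, 157, 157, 157, 157, 157, 157, 157, 157], reappears at step 23 — and no state repeats earlier — so the cycle the system enters has period 12.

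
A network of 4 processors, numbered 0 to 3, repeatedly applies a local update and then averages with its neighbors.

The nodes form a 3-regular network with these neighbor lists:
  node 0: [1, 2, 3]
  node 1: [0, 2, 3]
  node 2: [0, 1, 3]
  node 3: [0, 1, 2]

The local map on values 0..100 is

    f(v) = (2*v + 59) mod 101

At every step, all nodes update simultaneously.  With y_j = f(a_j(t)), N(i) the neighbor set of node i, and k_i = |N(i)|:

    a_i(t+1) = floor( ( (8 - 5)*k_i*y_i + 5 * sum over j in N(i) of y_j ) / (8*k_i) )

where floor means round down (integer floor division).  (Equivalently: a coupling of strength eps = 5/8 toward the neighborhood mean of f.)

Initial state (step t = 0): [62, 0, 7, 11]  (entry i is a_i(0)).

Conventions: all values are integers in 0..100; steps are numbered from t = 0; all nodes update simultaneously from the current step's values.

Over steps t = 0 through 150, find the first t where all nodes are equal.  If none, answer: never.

Simulating step by step:
t=0: [62, 0, 7, 11]  (not all equal)
t=1: [75, 71, 73, 74]  (not all equal)
t=2: [25, 40, 24, 24]  (not all equal)
t=3: [13, 18, 13, 13]  (not all equal)
t=4: [87, 88, 87, 87]  (not all equal)
t=5: [31, 31, 31, 31]  (all equal)

Answer: 5
Key observation: Synchronization is absorbing here: once all nodes are equal they stay equal, and step 5 is the first all-equal step.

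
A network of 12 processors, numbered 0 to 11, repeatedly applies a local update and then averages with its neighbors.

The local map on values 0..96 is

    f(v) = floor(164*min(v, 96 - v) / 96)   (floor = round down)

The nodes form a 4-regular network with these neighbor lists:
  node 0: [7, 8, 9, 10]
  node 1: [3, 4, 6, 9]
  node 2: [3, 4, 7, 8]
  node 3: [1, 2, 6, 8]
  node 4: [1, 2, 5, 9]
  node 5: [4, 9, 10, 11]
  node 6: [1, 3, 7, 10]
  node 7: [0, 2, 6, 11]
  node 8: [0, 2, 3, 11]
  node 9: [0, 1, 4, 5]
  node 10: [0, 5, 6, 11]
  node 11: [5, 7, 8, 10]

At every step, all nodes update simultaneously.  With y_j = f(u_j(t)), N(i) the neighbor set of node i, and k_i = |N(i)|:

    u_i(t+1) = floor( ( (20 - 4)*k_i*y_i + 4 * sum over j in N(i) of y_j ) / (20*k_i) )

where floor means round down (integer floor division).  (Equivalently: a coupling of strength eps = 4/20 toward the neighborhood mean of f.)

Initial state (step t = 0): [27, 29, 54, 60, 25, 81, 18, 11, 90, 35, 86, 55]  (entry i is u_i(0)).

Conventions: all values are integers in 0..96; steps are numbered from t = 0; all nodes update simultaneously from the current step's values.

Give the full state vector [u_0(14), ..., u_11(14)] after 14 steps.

Answer: [61, 61, 51, 68, 71, 65, 74, 44, 52, 54, 69, 53]

Derivation:
t=0: [27, 29, 54, 60, 25, 81, 18, 11, 90, 35, 86, 55]
t=1: [42, 48, 63, 56, 43, 29, 31, 25, 20, 55, 22, 59]
t=2: [65, 78, 55, 65, 71, 51, 53, 45, 40, 69, 41, 58]
t=3: [54, 34, 67, 53, 44, 71, 69, 73, 66, 46, 69, 65]
t=4: [67, 60, 51, 68, 71, 46, 47, 42, 53, 74, 47, 50]
t=5: [52, 59, 72, 52, 46, 74, 76, 70, 70, 41, 78, 77]
t=6: [69, 63, 44, 69, 72, 40, 37, 44, 46, 68, 32, 33]
t=7: [49, 54, 72, 50, 45, 64, 61, 72, 73, 48, 54, 58]
t=8: [75, 71, 44, 72, 73, 57, 60, 45, 44, 79, 69, 61]
t=9: [39, 42, 71, 45, 41, 61, 59, 72, 70, 32, 47, 60]
t=10: [63, 69, 45, 71, 67, 60, 63, 44, 47, 56, 76, 60]
t=11: [57, 47, 73, 46, 51, 59, 54, 72, 75, 65, 38, 61]
t=12: [62, 77, 42, 73, 72, 62, 69, 44, 40, 55, 64, 57]
t=13: [59, 35, 67, 42, 44, 57, 46, 72, 66, 65, 54, 65]
t=14: [61, 61, 51, 68, 71, 65, 74, 44, 52, 54, 69, 53]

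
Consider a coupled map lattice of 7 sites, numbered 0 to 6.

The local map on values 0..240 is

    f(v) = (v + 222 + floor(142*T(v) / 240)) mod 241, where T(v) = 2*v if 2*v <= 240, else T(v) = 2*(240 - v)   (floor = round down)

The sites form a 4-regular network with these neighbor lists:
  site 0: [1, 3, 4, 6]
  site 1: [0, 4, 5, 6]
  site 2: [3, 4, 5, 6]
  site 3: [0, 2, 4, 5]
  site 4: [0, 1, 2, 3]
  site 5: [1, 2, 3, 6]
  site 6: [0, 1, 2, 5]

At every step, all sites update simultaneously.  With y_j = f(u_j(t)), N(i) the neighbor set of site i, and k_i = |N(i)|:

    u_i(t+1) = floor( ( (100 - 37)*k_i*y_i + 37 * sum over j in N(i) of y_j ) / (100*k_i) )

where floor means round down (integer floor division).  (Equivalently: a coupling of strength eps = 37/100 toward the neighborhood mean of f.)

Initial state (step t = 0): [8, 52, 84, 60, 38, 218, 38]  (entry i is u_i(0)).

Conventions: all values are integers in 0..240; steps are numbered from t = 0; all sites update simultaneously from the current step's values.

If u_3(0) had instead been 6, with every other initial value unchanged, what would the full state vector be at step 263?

Answer: [223, 223, 223, 223, 223, 223, 224]
Key observation: The state at step 4, [223, 223, 223, 224, 224, 223, 223], reappears at step 6: the system is in a cycle of period 2 from step 4 on.  Therefore the state at step 263 equals the state at step 4 + ((263 - 4) mod 2) = 5, which is [223, 223, 223, 223, 223, 223, 224].

Derivation:
t=0: [8, 52, 84, 6, 38, 218, 38]
t=1: [192, 113, 157, 211, 107, 193, 106]
t=2: [225, 224, 230, 226, 219, 227, 218]
t=3: [223, 223, 222, 223, 223, 223, 224]
t=4: [223, 223, 223, 224, 224, 223, 223]
t=5: [223, 223, 223, 223, 223, 223, 224]
t=6: [223, 223, 223, 224, 224, 223, 223]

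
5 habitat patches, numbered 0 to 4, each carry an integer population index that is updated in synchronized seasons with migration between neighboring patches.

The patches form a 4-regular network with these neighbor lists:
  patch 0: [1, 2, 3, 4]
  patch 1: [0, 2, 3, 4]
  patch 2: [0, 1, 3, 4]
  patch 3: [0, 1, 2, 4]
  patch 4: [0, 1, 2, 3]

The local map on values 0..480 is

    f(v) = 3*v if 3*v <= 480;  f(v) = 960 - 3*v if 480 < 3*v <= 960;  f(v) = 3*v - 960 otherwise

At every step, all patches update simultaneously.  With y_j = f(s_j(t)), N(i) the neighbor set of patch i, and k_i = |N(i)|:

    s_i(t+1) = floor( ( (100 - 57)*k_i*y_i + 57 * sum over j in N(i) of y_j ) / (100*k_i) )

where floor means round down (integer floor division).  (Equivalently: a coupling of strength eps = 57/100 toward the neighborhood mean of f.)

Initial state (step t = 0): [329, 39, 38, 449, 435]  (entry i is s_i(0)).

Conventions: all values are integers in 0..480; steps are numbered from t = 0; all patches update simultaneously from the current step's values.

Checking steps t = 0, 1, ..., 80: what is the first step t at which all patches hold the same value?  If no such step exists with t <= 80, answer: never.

Simulating step by step:
t=0: [329, 39, 38, 449, 435]  (not all equal)
t=1: [148, 174, 173, 252, 240]  (not all equal)
t=2: [379, 377, 378, 310, 320]  (not all equal)
t=3: [129, 127, 128, 87, 78]  (not all equal)
t=4: [345, 344, 345, 309, 301]  (not all equal)
t=5: [66, 65, 66, 53, 60]  (not all equal)
t=6: [189, 188, 189, 178, 184]  (not all equal)
t=7: [400, 401, 400, 409, 404]  (not all equal)
t=8: [245, 246, 245, 253, 249]  (not all equal)
t=9: [219, 218, 219, 212, 215]  (not all equal)
t=10: [308, 308, 308, 314, 311]  (not all equal)
t=11: [32, 32, 32, 26, 29]  (not all equal)
t=12: [92, 92, 92, 86, 89]  (not all equal)
t=13: [272, 272, 272, 266, 269]  (not all equal)
t=14: [147, 147, 147, 153, 150]  (not all equal)
t=15: [444, 444, 444, 450, 447]  (not all equal)
t=16: [375, 375, 375, 381, 378]  (not all equal)
t=17: [168, 168, 168, 174, 171]  (not all equal)
t=18: [452, 452, 452, 446, 449]  (not all equal)
t=19: [392, 392, 392, 386, 389]  (not all equal)
t=20: [212, 212, 212, 206, 209]  (not all equal)
t=21: [327, 327, 327, 333, 330]  (not all equal)
t=22: [24, 24, 24, 30, 27]  (not all equal)
t=23: [75, 75, 75, 81, 78]  (not all equal)
t=24: [228, 228, 228, 234, 231]  (not all equal)
t=25: [272, 272, 272, 266, 269]  (not all equal)

Answer: never
Key observation: The state at step 13 reappears at step 25 — the system is in a cycle of period 12 from step 13 on.  No step 0..25 is synchronized, and the cycle repeats forever, so no step up to 80 (or ever) has all patches equal.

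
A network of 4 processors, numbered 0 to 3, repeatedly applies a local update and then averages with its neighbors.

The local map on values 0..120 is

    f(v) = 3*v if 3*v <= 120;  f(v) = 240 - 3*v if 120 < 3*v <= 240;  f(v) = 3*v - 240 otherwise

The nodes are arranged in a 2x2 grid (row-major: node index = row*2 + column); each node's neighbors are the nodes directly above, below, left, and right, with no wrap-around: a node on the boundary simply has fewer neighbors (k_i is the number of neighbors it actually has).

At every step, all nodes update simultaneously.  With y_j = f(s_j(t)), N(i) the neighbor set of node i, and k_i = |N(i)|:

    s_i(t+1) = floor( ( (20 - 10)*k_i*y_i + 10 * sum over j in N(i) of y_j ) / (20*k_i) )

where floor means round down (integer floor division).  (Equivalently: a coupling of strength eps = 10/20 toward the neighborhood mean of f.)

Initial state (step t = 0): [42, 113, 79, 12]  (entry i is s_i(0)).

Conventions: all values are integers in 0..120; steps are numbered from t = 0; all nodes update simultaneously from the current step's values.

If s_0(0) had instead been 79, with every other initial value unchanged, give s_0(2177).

Simulating step by step:
t=0: [79, 113, 79, 12]
t=1: [27, 59, 11, 43]
t=2: [64, 79, 64, 79]
t=3: [36, 14, 36, 14]
t=4: [91, 58, 91, 58]
t=5: [41, 57, 41, 57]
t=6: [105, 81, 105, 81]
t=7: [57, 21, 57, 21]
t=8: [67, 64, 67, 64]
t=9: [41, 45, 41, 45]
t=10: [114, 108, 114, 108]
t=11: [97, 88, 97, 88]
t=12: [44, 30, 44, 30]
t=13: [103, 94, 103, 94]
t=14: [62, 48, 62, 48]
t=15: [64, 85, 64, 85]
t=16: [39, 23, 39, 23]
t=17: [105, 81, 105, 81]

Answer: s_0(2177) = 114
Key observation: The state at step 6, [105, 81, 105, 81], reappears at step 17: the system is in a cycle of period 11 from step 6 on.  Therefore the state at step 2177 equals the state at step 6 + ((2177 - 6) mod 11) = 10, which is [114, 108, 114, 108].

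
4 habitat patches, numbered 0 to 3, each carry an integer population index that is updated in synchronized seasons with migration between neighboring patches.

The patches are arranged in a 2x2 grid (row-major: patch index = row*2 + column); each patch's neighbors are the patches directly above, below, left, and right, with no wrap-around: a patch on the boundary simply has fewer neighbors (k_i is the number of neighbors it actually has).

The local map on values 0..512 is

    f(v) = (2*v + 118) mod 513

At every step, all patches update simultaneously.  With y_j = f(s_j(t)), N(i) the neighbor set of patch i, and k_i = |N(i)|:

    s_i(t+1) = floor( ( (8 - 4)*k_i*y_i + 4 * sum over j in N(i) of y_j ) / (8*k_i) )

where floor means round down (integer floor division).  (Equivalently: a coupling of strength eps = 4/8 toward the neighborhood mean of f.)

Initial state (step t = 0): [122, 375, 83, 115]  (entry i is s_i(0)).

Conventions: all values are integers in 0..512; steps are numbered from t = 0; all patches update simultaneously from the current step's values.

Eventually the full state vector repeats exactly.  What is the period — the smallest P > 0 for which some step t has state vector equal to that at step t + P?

Simulating step by step:
t=0: [122, 375, 83, 115]
t=1: [340, 355, 319, 333]
t=2: [282, 296, 260, 275]
t=3: [165, 179, 143, 158]
t=4: [444, 458, 422, 437]
t=5: [360, 247, 467, 353]
t=6: [193, 208, 172, 186]
t=7: [372, 259, 479, 365]
t=8: [217, 232, 196, 210]
t=9: [164, 50, 271, 157]
t=10: [314, 328, 293, 307]
t=11: [229, 243, 208, 222]
t=12: [59, 73, 38, 52]
t=13: [232, 246, 211, 225]
t=14: [65, 79, 44, 58]
t=15: [244, 258, 223, 237]
t=16: [89, 103, 68, 82]
t=17: [292, 306, 271, 285]
t=18: [185, 199, 164, 178]
t=19: [356, 242, 463, 349]
t=20: [185, 199, 164, 178]

Answer: 2
Key observation: The state at step 18, [185, 199, 164, 178], reappears at step 20 — and no state repeats earlier — so the cycle the system enters has period 2.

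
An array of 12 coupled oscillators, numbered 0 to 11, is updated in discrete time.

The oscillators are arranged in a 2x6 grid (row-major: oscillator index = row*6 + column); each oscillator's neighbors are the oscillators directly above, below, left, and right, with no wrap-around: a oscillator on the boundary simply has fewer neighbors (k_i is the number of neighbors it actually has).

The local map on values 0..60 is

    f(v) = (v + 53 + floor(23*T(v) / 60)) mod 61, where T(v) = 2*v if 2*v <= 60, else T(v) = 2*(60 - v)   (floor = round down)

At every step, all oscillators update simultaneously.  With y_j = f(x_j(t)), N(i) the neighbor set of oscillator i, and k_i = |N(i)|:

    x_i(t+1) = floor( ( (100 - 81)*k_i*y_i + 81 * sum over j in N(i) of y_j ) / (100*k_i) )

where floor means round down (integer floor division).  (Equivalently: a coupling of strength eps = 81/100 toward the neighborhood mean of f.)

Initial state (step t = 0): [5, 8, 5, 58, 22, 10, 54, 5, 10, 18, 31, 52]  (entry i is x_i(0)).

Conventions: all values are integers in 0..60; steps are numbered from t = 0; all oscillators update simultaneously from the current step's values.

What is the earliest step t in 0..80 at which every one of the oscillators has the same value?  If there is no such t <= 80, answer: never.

Simulating step by step:
t=0: [5, 8, 5, 58, 22, 10, 54, 5, 10, 18, 31, 52]  (not all equal)
t=1: [22, 1, 17, 24, 34, 34, 9, 17, 7, 32, 36, 31]  (not all equal)
t=2: [30, 30, 29, 36, 42, 45, 22, 21, 24, 31, 45, 45]  (not all equal)
t=3: [38, 40, 41, 45, 47, 47, 35, 34, 38, 43, 46, 48]  (not all equal)
t=4: [46, 46, 47, 47, 48, 48, 45, 46, 46, 47, 48, 48]  (not all equal)
t=5: [48, 48, 48, 48, 48, 49, 48, 48, 48, 48, 48, 49]  (not all equal)
t=6: [49, 49, 49, 49, 49, 49, 49, 49, 49, 49, 49, 49]  (all equal)

Answer: 6
Key observation: Synchronization is absorbing here: once all oscillators are equal they stay equal, and step 6 is the first all-equal step.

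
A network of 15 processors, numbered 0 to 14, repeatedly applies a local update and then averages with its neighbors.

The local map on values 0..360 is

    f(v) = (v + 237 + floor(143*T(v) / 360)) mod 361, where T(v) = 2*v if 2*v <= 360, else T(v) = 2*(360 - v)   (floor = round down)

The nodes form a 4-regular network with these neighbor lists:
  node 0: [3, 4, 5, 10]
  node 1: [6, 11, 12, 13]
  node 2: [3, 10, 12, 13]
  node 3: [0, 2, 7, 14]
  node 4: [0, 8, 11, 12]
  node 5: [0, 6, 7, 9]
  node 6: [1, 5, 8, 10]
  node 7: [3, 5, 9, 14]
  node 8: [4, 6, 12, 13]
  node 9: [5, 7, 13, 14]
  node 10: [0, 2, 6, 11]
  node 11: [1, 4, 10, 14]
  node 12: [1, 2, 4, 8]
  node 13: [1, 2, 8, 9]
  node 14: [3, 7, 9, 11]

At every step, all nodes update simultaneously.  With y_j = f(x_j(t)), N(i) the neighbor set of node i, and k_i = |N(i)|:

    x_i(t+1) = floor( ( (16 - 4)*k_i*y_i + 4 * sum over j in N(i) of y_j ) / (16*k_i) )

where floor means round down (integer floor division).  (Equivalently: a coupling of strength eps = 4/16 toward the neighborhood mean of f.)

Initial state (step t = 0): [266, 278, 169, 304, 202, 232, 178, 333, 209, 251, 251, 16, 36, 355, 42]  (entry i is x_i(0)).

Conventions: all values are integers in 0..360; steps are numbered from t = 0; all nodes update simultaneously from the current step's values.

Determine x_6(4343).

Simulating step by step:
t=0: [266, 278, 169, 304, 202, 232, 178, 333, 209, 251, 251, 16, 36, 355, 42]
t=1: [215, 226, 195, 226, 213, 210, 199, 232, 211, 221, 213, 257, 276, 226, 292]
t=2: [205, 208, 203, 208, 206, 205, 202, 209, 205, 208, 205, 213, 214, 207, 218]
t=3: [204, 204, 203, 204, 204, 203, 203, 204, 204, 204, 203, 204, 204, 203, 205]
t=4: [203, 203, 203, 203, 203, 203, 203, 203, 203, 203, 203, 203, 203, 203, 203]
t=5: [203, 203, 203, 203, 203, 203, 203, 203, 203, 203, 203, 203, 203, 203, 203]

Answer: x_6(4343) = 203
Key observation: The state at step 4, [203, 203, 203, 203, 203, 203, 203, 203, 203, 203, 203, 203, 203, 203, 203], reappears at step 5: the system is in a cycle of period 1 from step 4 on.  Therefore the state at step 4343 equals the state at step 4 + ((4343 - 4) mod 1) = 4, which is [203, 203, 203, 203, 203, 203, 203, 203, 203, 203, 203, 203, 203, 203, 203].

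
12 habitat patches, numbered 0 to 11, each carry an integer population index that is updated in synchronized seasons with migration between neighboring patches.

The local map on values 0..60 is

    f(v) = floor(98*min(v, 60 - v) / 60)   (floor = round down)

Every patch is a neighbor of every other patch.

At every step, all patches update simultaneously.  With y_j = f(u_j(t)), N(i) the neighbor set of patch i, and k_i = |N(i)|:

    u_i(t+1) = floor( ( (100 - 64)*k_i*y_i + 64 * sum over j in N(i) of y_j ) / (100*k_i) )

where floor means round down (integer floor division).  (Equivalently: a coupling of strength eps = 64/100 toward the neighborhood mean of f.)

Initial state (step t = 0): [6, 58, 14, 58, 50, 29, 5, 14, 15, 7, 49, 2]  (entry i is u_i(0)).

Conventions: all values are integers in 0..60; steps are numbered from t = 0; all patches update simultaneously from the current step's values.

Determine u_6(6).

Simulating step by step:
t=0: [6, 58, 14, 58, 50, 29, 5, 14, 15, 7, 49, 2]
t=1: [13, 11, 17, 11, 15, 24, 13, 17, 18, 14, 15, 11]
t=2: [22, 21, 24, 21, 23, 28, 22, 24, 25, 23, 23, 21]
t=3: [36, 36, 37, 36, 37, 39, 36, 37, 38, 37, 37, 36]
t=4: [37, 37, 37, 37, 37, 36, 37, 37, 36, 37, 37, 37]
t=5: [37, 37, 37, 37, 37, 37, 37, 37, 37, 37, 37, 37]
t=6: [37, 37, 37, 37, 37, 37, 37, 37, 37, 37, 37, 37]

Answer: u_6(6) = 37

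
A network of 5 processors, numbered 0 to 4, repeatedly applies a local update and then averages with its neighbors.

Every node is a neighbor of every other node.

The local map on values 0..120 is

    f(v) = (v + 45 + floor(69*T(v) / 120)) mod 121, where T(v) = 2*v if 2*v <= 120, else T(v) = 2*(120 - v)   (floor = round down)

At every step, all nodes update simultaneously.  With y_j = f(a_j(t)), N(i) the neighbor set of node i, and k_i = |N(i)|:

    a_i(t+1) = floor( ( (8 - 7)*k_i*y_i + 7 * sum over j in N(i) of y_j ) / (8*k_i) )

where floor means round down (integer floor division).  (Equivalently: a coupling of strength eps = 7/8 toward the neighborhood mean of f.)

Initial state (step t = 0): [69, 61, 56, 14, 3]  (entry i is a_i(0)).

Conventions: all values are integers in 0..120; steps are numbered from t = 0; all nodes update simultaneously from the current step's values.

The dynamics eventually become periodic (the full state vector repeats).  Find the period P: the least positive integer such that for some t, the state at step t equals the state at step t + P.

Answer: 6
Key observation: The state at step 20, [48, 48, 48, 48, 48], reappears at step 26 — and no state repeats earlier — so the cycle the system enters has period 6.

Derivation:
t=0: [69, 61, 56, 14, 3]
t=1: [54, 54, 55, 52, 54]
t=2: [39, 39, 39, 39, 39]
t=3: [7, 7, 7, 7, 7]
t=4: [60, 60, 60, 60, 60]
t=5: [53, 53, 53, 53, 53]
t=6: [37, 37, 37, 37, 37]
t=7: [3, 3, 3, 3, 3]
t=8: [51, 51, 51, 51, 51]
t=9: [33, 33, 33, 33, 33]
t=10: [115, 115, 115, 115, 115]
t=11: [44, 44, 44, 44, 44]
t=12: [18, 18, 18, 18, 18]
t=13: [83, 83, 83, 83, 83]
t=14: [49, 49, 49, 49, 49]
t=15: [29, 29, 29, 29, 29]
t=16: [107, 107, 107, 107, 107]
t=17: [45, 45, 45, 45, 45]
t=18: [20, 20, 20, 20, 20]
t=19: [88, 88, 88, 88, 88]
t=20: [48, 48, 48, 48, 48]
t=21: [27, 27, 27, 27, 27]
t=22: [103, 103, 103, 103, 103]
t=23: [46, 46, 46, 46, 46]
t=24: [22, 22, 22, 22, 22]
t=25: [92, 92, 92, 92, 92]
t=26: [48, 48, 48, 48, 48]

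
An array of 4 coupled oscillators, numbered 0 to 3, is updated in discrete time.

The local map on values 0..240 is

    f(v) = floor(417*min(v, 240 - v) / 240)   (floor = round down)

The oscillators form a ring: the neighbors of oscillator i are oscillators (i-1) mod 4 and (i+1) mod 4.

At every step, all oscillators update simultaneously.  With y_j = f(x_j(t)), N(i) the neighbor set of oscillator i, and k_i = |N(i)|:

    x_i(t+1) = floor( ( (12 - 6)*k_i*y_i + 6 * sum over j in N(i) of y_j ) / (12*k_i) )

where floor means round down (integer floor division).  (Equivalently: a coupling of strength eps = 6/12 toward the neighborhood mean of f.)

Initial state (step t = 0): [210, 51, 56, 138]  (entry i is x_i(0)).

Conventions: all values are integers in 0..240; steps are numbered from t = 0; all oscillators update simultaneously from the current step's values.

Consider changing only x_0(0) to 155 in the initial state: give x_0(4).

Simulating step by step:
t=0: [155, 51, 56, 138]
t=1: [139, 105, 114, 149]
t=2: [172, 184, 184, 172]
t=3: [112, 102, 102, 112]
t=4: [189, 181, 181, 189]

Answer: x_0(4) = 189
Key observation: This trace re-runs the system from the modified initial state.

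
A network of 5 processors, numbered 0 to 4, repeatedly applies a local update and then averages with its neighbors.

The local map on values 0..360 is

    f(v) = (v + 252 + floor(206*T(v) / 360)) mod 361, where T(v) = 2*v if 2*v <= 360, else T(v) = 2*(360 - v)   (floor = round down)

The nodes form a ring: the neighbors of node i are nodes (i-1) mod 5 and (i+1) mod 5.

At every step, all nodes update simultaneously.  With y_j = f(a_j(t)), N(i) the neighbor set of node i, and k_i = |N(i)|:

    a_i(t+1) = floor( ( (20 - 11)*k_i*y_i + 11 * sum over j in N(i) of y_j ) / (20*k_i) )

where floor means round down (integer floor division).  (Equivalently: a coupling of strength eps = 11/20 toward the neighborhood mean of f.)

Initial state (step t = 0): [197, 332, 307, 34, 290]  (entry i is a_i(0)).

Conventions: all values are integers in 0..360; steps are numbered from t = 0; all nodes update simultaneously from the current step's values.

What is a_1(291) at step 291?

Answer: a_1(291) = 264
Key observation: The state at step 4, [264, 264, 264, 264, 264], reappears at step 5: the system is in a cycle of period 1 from step 4 on.  Therefore the state at step 291 equals the state at step 4 + ((291 - 4) mod 1) = 4, which is [264, 264, 264, 264, 264].

Derivation:
t=0: [197, 332, 307, 34, 290]
t=1: [265, 261, 275, 288, 281]
t=2: [263, 264, 263, 261, 262]
t=3: [264, 264, 264, 265, 265]
t=4: [264, 264, 264, 264, 264]
t=5: [264, 264, 264, 264, 264]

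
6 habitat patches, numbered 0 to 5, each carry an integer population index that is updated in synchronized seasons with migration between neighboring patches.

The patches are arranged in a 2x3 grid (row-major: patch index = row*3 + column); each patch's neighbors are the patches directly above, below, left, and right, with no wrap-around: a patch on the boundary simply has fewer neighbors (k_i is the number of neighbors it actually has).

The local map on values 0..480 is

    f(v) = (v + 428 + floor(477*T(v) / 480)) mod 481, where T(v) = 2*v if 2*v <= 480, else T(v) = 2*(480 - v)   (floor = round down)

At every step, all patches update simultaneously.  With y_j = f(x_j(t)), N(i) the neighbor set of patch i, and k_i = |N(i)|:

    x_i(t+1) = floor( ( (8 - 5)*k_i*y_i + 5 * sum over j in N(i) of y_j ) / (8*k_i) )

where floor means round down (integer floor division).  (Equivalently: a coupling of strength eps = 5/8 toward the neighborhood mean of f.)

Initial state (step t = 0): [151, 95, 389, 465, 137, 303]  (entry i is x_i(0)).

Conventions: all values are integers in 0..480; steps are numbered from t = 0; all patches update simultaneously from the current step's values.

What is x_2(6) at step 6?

Answer: x_2(6) = 247

Derivation:
t=0: [151, 95, 389, 465, 137, 303]
t=1: [358, 250, 122, 401, 298, 167]
t=2: [86, 169, 309, 68, 180, 303]
t=3: [263, 235, 221, 120, 151, 81]
t=4: [207, 205, 158, 288, 286, 234]
t=5: [98, 162, 233, 119, 130, 235]
t=6: [318, 314, 247, 292, 313, 218]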